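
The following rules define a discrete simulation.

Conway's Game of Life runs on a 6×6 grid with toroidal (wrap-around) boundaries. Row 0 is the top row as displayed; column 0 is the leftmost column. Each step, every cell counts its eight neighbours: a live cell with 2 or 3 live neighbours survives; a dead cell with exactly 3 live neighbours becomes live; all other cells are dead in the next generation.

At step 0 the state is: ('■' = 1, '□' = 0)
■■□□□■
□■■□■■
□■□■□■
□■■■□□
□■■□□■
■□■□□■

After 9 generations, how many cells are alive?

k=0  ■■□□□■
□■■□■■
□■□■□■
□■■■□□
□■■□□■
■□■□□■
k=1  □□□■□□
□□□■□□
□□□□□■
□□□■□□
□□□□■■
□□■□■□
k=2  □□■■■□
□□□□■□
□□□□■□
□□□□□■
□□□□■■
□□□□■■
k=3  □□□□□□
□□□□■■
□□□□■■
□□□□□■
■□□□□□
□□□□□□
k=4  □□□□□□
□□□□■■
■□□□□□
■□□□■■
□□□□□□
□□□□□□
k=5  □□□□□□
□□□□□■
■□□□□□
■□□□□■
□□□□□■
□□□□□□
k=6  □□□□□□
□□□□□□
■□□□□□
■□□□□■
■□□□□■
□□□□□□
k=7  □□□□□□
□□□□□□
■□□□□■
□■□□□□
■□□□□■
□□□□□□
k=8  □□□□□□
□□□□□□
■□□□□□
□■□□□□
■□□□□□
□□□□□□
k=9  □□□□□□
□□□□□□
□□□□□□
■■□□□□
□□□□□□
□□□□□□

2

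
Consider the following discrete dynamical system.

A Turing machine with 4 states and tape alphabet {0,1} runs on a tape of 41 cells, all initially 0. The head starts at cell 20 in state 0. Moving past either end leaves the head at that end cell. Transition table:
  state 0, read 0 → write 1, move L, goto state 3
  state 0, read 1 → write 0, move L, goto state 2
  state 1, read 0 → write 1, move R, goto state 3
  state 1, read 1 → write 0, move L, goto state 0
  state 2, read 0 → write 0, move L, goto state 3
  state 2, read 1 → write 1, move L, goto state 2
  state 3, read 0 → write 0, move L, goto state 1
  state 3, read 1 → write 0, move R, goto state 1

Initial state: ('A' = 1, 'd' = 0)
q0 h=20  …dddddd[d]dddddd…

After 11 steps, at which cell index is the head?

13

step 0: q0 h=20  …dddddd[d]dddddd…
step 1: q3 h=19  …dddddd[d]Addddd…
step 2: q1 h=18  …dddddd[d]dAdddd…
step 3: q3 h=19  …dddddA[d]Addddd…
step 4: q1 h=18  …dddddd[A]dAdddd…
step 5: q0 h=17  …dddddd[d]ddAddd…
step 6: q3 h=16  …dddddd[d]AddAdd…
step 7: q1 h=15  …dddddd[d]dAddAd…
step 8: q3 h=16  …dddddA[d]AddAdd…
step 9: q1 h=15  …dddddd[A]dAddAd…
step 10: q0 h=14  …dddddd[d]ddAddA…
step 11: q3 h=13  …dddddd[d]AddAdd…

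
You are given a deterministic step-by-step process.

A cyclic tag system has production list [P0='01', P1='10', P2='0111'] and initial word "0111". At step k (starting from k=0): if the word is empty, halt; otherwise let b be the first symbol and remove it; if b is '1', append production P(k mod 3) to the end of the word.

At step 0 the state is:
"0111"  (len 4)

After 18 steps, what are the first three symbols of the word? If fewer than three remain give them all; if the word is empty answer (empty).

110

t=0: "0111"  (len 4)
t=1: "111"  (len 3)
t=2: "1110"  (len 4)
t=3: "1100111"  (len 7)
t=4: "10011101"  (len 8)
t=5: "001110110"  (len 9)
t=6: "01110110"  (len 8)
t=7: "1110110"  (len 7)
t=8: "11011010"  (len 8)
t=9: "10110100111"  (len 11)
t=10: "011010011101"  (len 12)
t=11: "11010011101"  (len 11)
t=12: "10100111010111"  (len 14)
t=13: "010011101011101"  (len 15)
t=14: "10011101011101"  (len 14)
t=15: "00111010111010111"  (len 17)
t=16: "0111010111010111"  (len 16)
t=17: "111010111010111"  (len 15)
t=18: "110101110101110111"  (len 18)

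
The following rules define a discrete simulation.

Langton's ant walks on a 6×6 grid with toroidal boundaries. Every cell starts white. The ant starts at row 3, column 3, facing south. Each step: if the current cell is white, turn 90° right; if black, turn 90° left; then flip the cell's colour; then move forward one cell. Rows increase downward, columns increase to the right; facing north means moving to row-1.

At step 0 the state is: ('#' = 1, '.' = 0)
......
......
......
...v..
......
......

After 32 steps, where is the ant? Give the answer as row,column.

1,5

0) ......
......
......
...v..
......
......
1) ......
......
......
..<#..
......
......
2) ......
......
..^...
..##..
......
......
3) ......
......
..#>..
..##..
......
......
4) ......
......
..##..
..#v..
......
......
5) ......
......
..##..
..#.>.
......
......
6) ......
......
..##..
..#.#.
....v.
......
7) ......
......
..##..
..#.#.
...<#.
......
8) ......
......
..##..
..#^#.
...##.
......
9) ......
......
..##..
..##>.
...##.
......
10) ......
......
..##^.
..##..
...##.
......
11) ......
......
..###>
..##..
...##.
......
12) ......
......
..####
..##.v
...##.
......
13) ......
......
..####
..##<#
...##.
......
14) ......
......
..##^#
..####
...##.
......
15) ......
......
..#<.#
..####
...##.
......
16) ......
......
..#..#
..#v##
...##.
......
17) ......
......
..#..#
..#.>#
...##.
......
18) ......
......
..#.^#
..#..#
...##.
......
19) ......
......
..#.#>
..#..#
...##.
......
20) ......
.....^
..#.#.
..#..#
...##.
......
21) ......
>....#
..#.#.
..#..#
...##.
......
22) ......
#....#
v.#.#.
..#..#
...##.
......
23) ......
#....#
#.#.#<
..#..#
...##.
......
24) ......
#....^
#.#.##
..#..#
...##.
......
25) ......
#...<.
#.#.##
..#..#
...##.
......
26) ....^.
#...#.
#.#.##
..#..#
...##.
......
27) ....#>
#...#.
#.#.##
..#..#
...##.
......
28) ....##
#...#v
#.#.##
..#..#
...##.
......
29) ....##
#...<#
#.#.##
..#..#
...##.
......
30) ....##
#....#
#.#.v#
..#..#
...##.
......
31) ....##
#....#
#.#..>
..#..#
...##.
......
32) ....##
#....^
#.#...
..#..#
...##.
......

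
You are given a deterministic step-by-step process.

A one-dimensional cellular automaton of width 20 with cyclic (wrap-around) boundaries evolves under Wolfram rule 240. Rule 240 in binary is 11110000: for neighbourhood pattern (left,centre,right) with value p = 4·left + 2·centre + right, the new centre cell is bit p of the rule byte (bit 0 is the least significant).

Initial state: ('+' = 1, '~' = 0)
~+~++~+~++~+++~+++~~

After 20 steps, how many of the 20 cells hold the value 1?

12

step 0: ~+~++~+~++~+++~+++~~
step 1: ~~+~++~+~++~+++~+++~
step 2: ~~~+~++~+~++~+++~+++
step 3: +~~~+~++~+~++~+++~++
step 4: ++~~~+~++~+~++~+++~+
step 5: +++~~~+~++~+~++~+++~
step 6: ~+++~~~+~++~+~++~+++
step 7: +~+++~~~+~++~+~++~++
step 8: ++~+++~~~+~++~+~++~+
step 9: +++~+++~~~+~++~+~++~
step 10: ~+++~+++~~~+~++~+~++
step 11: +~+++~+++~~~+~++~+~+
step 12: ++~+++~+++~~~+~++~+~
step 13: ~++~+++~+++~~~+~++~+
step 14: +~++~+++~+++~~~+~++~
step 15: ~+~++~+++~+++~~~+~++
step 16: +~+~++~+++~+++~~~+~+
step 17: ++~+~++~+++~+++~~~+~
step 18: ~++~+~++~+++~+++~~~+
step 19: +~++~+~++~+++~+++~~~
step 20: ~+~++~+~++~+++~+++~~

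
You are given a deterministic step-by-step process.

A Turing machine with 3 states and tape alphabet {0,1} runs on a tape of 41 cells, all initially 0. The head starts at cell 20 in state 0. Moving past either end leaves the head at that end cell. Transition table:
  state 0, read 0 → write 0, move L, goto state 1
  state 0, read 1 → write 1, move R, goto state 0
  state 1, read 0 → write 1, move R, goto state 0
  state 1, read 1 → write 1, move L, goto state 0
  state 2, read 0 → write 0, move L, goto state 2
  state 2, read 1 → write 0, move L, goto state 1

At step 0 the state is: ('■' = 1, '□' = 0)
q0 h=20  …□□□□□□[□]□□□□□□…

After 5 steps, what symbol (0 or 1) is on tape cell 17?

0

0) q0 h=20  …□□□□□□[□]□□□□□□…
1) q1 h=19  …□□□□□□[□]□□□□□□…
2) q0 h=20  …□□□□□■[□]□□□□□□…
3) q1 h=19  …□□□□□□[■]□□□□□□…
4) q0 h=18  …□□□□□□[□]■□□□□□…
5) q1 h=17  …□□□□□□[□]□■□□□□…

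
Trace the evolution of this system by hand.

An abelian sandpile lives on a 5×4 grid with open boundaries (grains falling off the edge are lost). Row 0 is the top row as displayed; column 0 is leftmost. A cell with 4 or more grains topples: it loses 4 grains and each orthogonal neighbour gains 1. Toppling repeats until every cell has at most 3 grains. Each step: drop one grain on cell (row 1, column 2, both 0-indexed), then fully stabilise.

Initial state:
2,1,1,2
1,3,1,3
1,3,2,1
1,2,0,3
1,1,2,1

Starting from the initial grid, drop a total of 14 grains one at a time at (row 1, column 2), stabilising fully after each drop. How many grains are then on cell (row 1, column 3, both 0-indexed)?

k=0  2,1,1,2
1,3,1,3
1,3,2,1
1,2,0,3
1,1,2,1
k=1  2,1,1,2
1,3,2,3
1,3,2,1
1,2,0,3
1,1,2,1
k=2  2,1,1,2
1,3,3,3
1,3,2,1
1,2,0,3
1,1,2,1
k=3  2,2,2,3
2,1,3,0
2,1,0,3
1,3,1,3
1,1,2,1
k=4  2,2,3,3
2,2,0,1
2,1,1,3
1,3,1,3
1,1,2,1
k=5  2,2,3,3
2,2,1,1
2,1,1,3
1,3,1,3
1,1,2,1
k=6  2,2,3,3
2,2,2,1
2,1,1,3
1,3,1,3
1,1,2,1
k=7  2,2,3,3
2,2,3,1
2,1,1,3
1,3,1,3
1,1,2,1
k=8  2,3,1,0
2,3,1,3
2,1,2,3
1,3,1,3
1,1,2,1
k=9  2,3,1,0
2,3,2,3
2,1,2,3
1,3,1,3
1,1,2,1
k=10  2,3,1,0
2,3,3,3
2,1,2,3
1,3,1,3
1,1,2,1
k=11  3,0,3,1
3,1,3,1
2,3,0,2
1,3,3,0
1,1,2,2
k=12  3,1,0,2
3,2,1,2
2,3,1,2
1,3,3,0
1,1,2,2
k=13  3,1,0,2
3,2,2,2
2,3,1,2
1,3,3,0
1,1,2,2
k=14  3,1,0,2
3,2,3,2
2,3,1,2
1,3,3,0
1,1,2,2

2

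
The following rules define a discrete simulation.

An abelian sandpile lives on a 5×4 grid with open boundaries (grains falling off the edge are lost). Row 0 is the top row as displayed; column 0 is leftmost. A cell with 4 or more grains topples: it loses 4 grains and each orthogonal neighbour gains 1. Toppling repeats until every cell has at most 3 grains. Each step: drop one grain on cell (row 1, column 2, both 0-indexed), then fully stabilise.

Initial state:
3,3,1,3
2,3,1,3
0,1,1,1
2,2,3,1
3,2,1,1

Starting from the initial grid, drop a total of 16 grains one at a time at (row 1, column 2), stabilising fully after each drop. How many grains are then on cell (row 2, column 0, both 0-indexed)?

2

t=0: 3,3,1,3
2,3,1,3
0,1,1,1
2,2,3,1
3,2,1,1
t=1: 3,3,1,3
2,3,2,3
0,1,1,1
2,2,3,1
3,2,1,1
t=2: 3,3,1,3
2,3,3,3
0,1,1,1
2,2,3,1
3,2,1,1
t=3: 1,2,0,1
0,2,3,1
1,2,2,2
2,2,3,1
3,2,1,1
t=4: 1,2,1,1
0,3,0,2
1,2,3,2
2,2,3,1
3,2,1,1
t=5: 1,2,1,1
0,3,1,2
1,2,3,2
2,2,3,1
3,2,1,1
t=6: 1,2,1,1
0,3,2,2
1,2,3,2
2,2,3,1
3,2,1,1
t=7: 1,2,1,1
0,3,3,2
1,2,3,2
2,2,3,1
3,2,1,1
t=8: 1,3,2,1
1,1,2,3
2,1,2,3
3,0,1,2
3,3,2,1
t=9: 1,3,2,1
1,1,3,3
2,1,2,3
3,0,1,2
3,3,2,1
t=10: 1,3,3,2
1,2,2,1
2,2,0,1
3,0,2,3
3,3,2,1
t=11: 1,3,3,2
1,2,3,1
2,2,0,1
3,0,2,3
3,3,2,1
t=12: 2,1,1,3
2,0,2,2
2,3,1,1
3,0,2,3
3,3,2,1
t=13: 2,1,1,3
2,0,3,2
2,3,1,1
3,0,2,3
3,3,2,1
t=14: 2,1,2,3
2,1,0,3
2,3,2,1
3,0,2,3
3,3,2,1
t=15: 2,1,2,3
2,1,1,3
2,3,2,1
3,0,2,3
3,3,2,1
t=16: 2,1,2,3
2,1,2,3
2,3,2,1
3,0,2,3
3,3,2,1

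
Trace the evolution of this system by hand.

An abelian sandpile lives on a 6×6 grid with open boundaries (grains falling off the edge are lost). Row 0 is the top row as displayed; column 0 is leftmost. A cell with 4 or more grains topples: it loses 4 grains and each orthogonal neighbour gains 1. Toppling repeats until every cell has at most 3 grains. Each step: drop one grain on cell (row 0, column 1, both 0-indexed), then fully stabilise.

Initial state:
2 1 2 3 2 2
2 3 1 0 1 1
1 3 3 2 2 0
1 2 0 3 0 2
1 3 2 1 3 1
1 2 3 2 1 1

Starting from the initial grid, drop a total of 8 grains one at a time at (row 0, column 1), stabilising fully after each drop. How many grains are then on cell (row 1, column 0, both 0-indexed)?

gen 0: 2 1 2 3 2 2
2 3 1 0 1 1
1 3 3 2 2 0
1 2 0 3 0 2
1 3 2 1 3 1
1 2 3 2 1 1
gen 1: 2 2 2 3 2 2
2 3 1 0 1 1
1 3 3 2 2 0
1 2 0 3 0 2
1 3 2 1 3 1
1 2 3 2 1 1
gen 2: 2 3 2 3 2 2
2 3 1 0 1 1
1 3 3 2 2 0
1 2 0 3 0 2
1 3 2 1 3 1
1 2 3 2 1 1
gen 3: 3 1 3 3 2 2
3 1 3 0 1 1
2 1 0 3 2 0
1 3 1 3 0 2
1 3 2 1 3 1
1 2 3 2 1 1
gen 4: 3 2 3 3 2 2
3 1 3 0 1 1
2 1 0 3 2 0
1 3 1 3 0 2
1 3 2 1 3 1
1 2 3 2 1 1
gen 5: 3 3 3 3 2 2
3 1 3 0 1 1
2 1 0 3 2 0
1 3 1 3 0 2
1 3 2 1 3 1
1 2 3 2 1 1
gen 6: 1 3 2 0 3 2
1 0 1 2 1 1
3 2 1 3 2 0
1 3 1 3 0 2
1 3 2 1 3 1
1 2 3 2 1 1
gen 7: 2 0 3 0 3 2
1 1 1 2 1 1
3 2 1 3 2 0
1 3 1 3 0 2
1 3 2 1 3 1
1 2 3 2 1 1
gen 8: 2 1 3 0 3 2
1 1 1 2 1 1
3 2 1 3 2 0
1 3 1 3 0 2
1 3 2 1 3 1
1 2 3 2 1 1

1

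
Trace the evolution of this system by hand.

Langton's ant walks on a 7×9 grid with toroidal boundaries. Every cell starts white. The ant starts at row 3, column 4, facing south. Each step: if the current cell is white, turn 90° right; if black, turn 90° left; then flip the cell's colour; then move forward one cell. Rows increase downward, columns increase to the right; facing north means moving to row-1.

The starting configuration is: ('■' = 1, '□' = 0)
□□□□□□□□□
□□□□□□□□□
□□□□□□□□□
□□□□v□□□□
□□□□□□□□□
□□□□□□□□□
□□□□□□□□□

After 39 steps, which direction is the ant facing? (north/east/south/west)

west

k=0  □□□□□□□□□
□□□□□□□□□
□□□□□□□□□
□□□□v□□□□
□□□□□□□□□
□□□□□□□□□
□□□□□□□□□
k=1  □□□□□□□□□
□□□□□□□□□
□□□□□□□□□
□□□<■□□□□
□□□□□□□□□
□□□□□□□□□
□□□□□□□□□
k=2  □□□□□□□□□
□□□□□□□□□
□□□^□□□□□
□□□■■□□□□
□□□□□□□□□
□□□□□□□□□
□□□□□□□□□
k=3  □□□□□□□□□
□□□□□□□□□
□□□■>□□□□
□□□■■□□□□
□□□□□□□□□
□□□□□□□□□
□□□□□□□□□
k=4  □□□□□□□□□
□□□□□□□□□
□□□■■□□□□
□□□■v□□□□
□□□□□□□□□
□□□□□□□□□
□□□□□□□□□
k=5  □□□□□□□□□
□□□□□□□□□
□□□■■□□□□
□□□■□>□□□
□□□□□□□□□
□□□□□□□□□
□□□□□□□□□
k=6  □□□□□□□□□
□□□□□□□□□
□□□■■□□□□
□□□■□■□□□
□□□□□v□□□
□□□□□□□□□
□□□□□□□□□
k=7  □□□□□□□□□
□□□□□□□□□
□□□■■□□□□
□□□■□■□□□
□□□□<■□□□
□□□□□□□□□
□□□□□□□□□
k=8  □□□□□□□□□
□□□□□□□□□
□□□■■□□□□
□□□■^■□□□
□□□□■■□□□
□□□□□□□□□
□□□□□□□□□
k=9  □□□□□□□□□
□□□□□□□□□
□□□■■□□□□
□□□■■>□□□
□□□□■■□□□
□□□□□□□□□
□□□□□□□□□
k=10  □□□□□□□□□
□□□□□□□□□
□□□■■^□□□
□□□■■□□□□
□□□□■■□□□
□□□□□□□□□
□□□□□□□□□
k=11  □□□□□□□□□
□□□□□□□□□
□□□■■■>□□
□□□■■□□□□
□□□□■■□□□
□□□□□□□□□
□□□□□□□□□
k=12  □□□□□□□□□
□□□□□□□□□
□□□■■■■□□
□□□■■□v□□
□□□□■■□□□
□□□□□□□□□
□□□□□□□□□
k=13  □□□□□□□□□
□□□□□□□□□
□□□■■■■□□
□□□■■<■□□
□□□□■■□□□
□□□□□□□□□
□□□□□□□□□
k=14  □□□□□□□□□
□□□□□□□□□
□□□■■^■□□
□□□■■■■□□
□□□□■■□□□
□□□□□□□□□
□□□□□□□□□
k=15  □□□□□□□□□
□□□□□□□□□
□□□■<□■□□
□□□■■■■□□
□□□□■■□□□
□□□□□□□□□
□□□□□□□□□
k=16  □□□□□□□□□
□□□□□□□□□
□□□■□□■□□
□□□■v■■□□
□□□□■■□□□
□□□□□□□□□
□□□□□□□□□
k=17  □□□□□□□□□
□□□□□□□□□
□□□■□□■□□
□□□■□>■□□
□□□□■■□□□
□□□□□□□□□
□□□□□□□□□
k=18  □□□□□□□□□
□□□□□□□□□
□□□■□^■□□
□□□■□□■□□
□□□□■■□□□
□□□□□□□□□
□□□□□□□□□
k=19  □□□□□□□□□
□□□□□□□□□
□□□■□■>□□
□□□■□□■□□
□□□□■■□□□
□□□□□□□□□
□□□□□□□□□
k=20  □□□□□□□□□
□□□□□□^□□
□□□■□■□□□
□□□■□□■□□
□□□□■■□□□
□□□□□□□□□
□□□□□□□□□
k=21  □□□□□□□□□
□□□□□□■>□
□□□■□■□□□
□□□■□□■□□
□□□□■■□□□
□□□□□□□□□
□□□□□□□□□
k=22  □□□□□□□□□
□□□□□□■■□
□□□■□■□v□
□□□■□□■□□
□□□□■■□□□
□□□□□□□□□
□□□□□□□□□
k=23  □□□□□□□□□
□□□□□□■■□
□□□■□■<■□
□□□■□□■□□
□□□□■■□□□
□□□□□□□□□
□□□□□□□□□
k=24  □□□□□□□□□
□□□□□□^■□
□□□■□■■■□
□□□■□□■□□
□□□□■■□□□
□□□□□□□□□
□□□□□□□□□
k=25  □□□□□□□□□
□□□□□<□■□
□□□■□■■■□
□□□■□□■□□
□□□□■■□□□
□□□□□□□□□
□□□□□□□□□
k=26  □□□□□^□□□
□□□□□■□■□
□□□■□■■■□
□□□■□□■□□
□□□□■■□□□
□□□□□□□□□
□□□□□□□□□
k=27  □□□□□■>□□
□□□□□■□■□
□□□■□■■■□
□□□■□□■□□
□□□□■■□□□
□□□□□□□□□
□□□□□□□□□
k=28  □□□□□■■□□
□□□□□■v■□
□□□■□■■■□
□□□■□□■□□
□□□□■■□□□
□□□□□□□□□
□□□□□□□□□
k=29  □□□□□■■□□
□□□□□<■■□
□□□■□■■■□
□□□■□□■□□
□□□□■■□□□
□□□□□□□□□
□□□□□□□□□
k=30  □□□□□■■□□
□□□□□□■■□
□□□■□v■■□
□□□■□□■□□
□□□□■■□□□
□□□□□□□□□
□□□□□□□□□
k=31  □□□□□■■□□
□□□□□□■■□
□□□■□□>■□
□□□■□□■□□
□□□□■■□□□
□□□□□□□□□
□□□□□□□□□
k=32  □□□□□■■□□
□□□□□□^■□
□□□■□□□■□
□□□■□□■□□
□□□□■■□□□
□□□□□□□□□
□□□□□□□□□
k=33  □□□□□■■□□
□□□□□<□■□
□□□■□□□■□
□□□■□□■□□
□□□□■■□□□
□□□□□□□□□
□□□□□□□□□
k=34  □□□□□^■□□
□□□□□■□■□
□□□■□□□■□
□□□■□□■□□
□□□□■■□□□
□□□□□□□□□
□□□□□□□□□
k=35  □□□□<□■□□
□□□□□■□■□
□□□■□□□■□
□□□■□□■□□
□□□□■■□□□
□□□□□□□□□
□□□□□□□□□
k=36  □□□□■□■□□
□□□□□■□■□
□□□■□□□■□
□□□■□□■□□
□□□□■■□□□
□□□□□□□□□
□□□□^□□□□
k=37  □□□□■□■□□
□□□□□■□■□
□□□■□□□■□
□□□■□□■□□
□□□□■■□□□
□□□□□□□□□
□□□□■>□□□
k=38  □□□□■v■□□
□□□□□■□■□
□□□■□□□■□
□□□■□□■□□
□□□□■■□□□
□□□□□□□□□
□□□□■■□□□
k=39  □□□□<■■□□
□□□□□■□■□
□□□■□□□■□
□□□■□□■□□
□□□□■■□□□
□□□□□□□□□
□□□□■■□□□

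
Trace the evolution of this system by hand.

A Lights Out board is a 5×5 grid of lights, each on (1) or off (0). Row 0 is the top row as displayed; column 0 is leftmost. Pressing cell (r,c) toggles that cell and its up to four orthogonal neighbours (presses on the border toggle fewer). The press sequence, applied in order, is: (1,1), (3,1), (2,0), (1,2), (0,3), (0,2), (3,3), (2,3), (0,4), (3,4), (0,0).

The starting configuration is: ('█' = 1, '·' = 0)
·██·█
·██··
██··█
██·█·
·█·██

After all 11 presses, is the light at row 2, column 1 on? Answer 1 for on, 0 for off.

[0] ·██·█
·██··
██··█
██·█·
·█·██
[1] ··█·█
█····
█···█
██·█·
·█·██
[2] ··█·█
█····
██··█
··██·
···██
[3] ··█·█
·····
····█
█·██·
···██
[4] ····█
·███·
··█·█
█·██·
···██
[5] ··██·
·██··
··█·█
█·██·
···██
[6] ·█···
·█···
··█·█
█·██·
···██
[7] ·█···
·█···
··███
█···█
····█
[8] ·█···
·█·█·
·····
█··██
····█
[9] ·█·██
·█·██
·····
█··██
····█
[10] ·█·██
·█·██
····█
█····
·····
[11] █··██
██·██
····█
█····
·····

0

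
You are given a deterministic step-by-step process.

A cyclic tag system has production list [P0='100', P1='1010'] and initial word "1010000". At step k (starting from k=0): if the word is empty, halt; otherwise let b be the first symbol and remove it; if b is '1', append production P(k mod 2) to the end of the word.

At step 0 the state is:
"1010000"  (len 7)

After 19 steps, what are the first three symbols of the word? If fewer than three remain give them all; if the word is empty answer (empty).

010

step 0: "1010000"  (len 7)
step 1: "010000100"  (len 9)
step 2: "10000100"  (len 8)
step 3: "0000100100"  (len 10)
step 4: "000100100"  (len 9)
step 5: "00100100"  (len 8)
step 6: "0100100"  (len 7)
step 7: "100100"  (len 6)
step 8: "001001010"  (len 9)
step 9: "01001010"  (len 8)
step 10: "1001010"  (len 7)
step 11: "001010100"  (len 9)
step 12: "01010100"  (len 8)
step 13: "1010100"  (len 7)
step 14: "0101001010"  (len 10)
step 15: "101001010"  (len 9)
step 16: "010010101010"  (len 12)
step 17: "10010101010"  (len 11)
step 18: "00101010101010"  (len 14)
step 19: "0101010101010"  (len 13)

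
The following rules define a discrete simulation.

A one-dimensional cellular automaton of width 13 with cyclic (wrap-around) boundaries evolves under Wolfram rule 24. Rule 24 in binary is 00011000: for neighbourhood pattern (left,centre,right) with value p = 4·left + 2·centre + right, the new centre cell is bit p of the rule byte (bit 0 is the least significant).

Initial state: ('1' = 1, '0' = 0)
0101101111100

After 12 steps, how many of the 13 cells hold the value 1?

3

[0] 0101101111100
[1] 0001001000010
[2] 0000100100001
[3] 1000010010000
[4] 0100001001000
[5] 0010000100100
[6] 0001000010010
[7] 0000100001001
[8] 1000010000100
[9] 0100001000010
[10] 0010000100001
[11] 1001000010000
[12] 0100100001000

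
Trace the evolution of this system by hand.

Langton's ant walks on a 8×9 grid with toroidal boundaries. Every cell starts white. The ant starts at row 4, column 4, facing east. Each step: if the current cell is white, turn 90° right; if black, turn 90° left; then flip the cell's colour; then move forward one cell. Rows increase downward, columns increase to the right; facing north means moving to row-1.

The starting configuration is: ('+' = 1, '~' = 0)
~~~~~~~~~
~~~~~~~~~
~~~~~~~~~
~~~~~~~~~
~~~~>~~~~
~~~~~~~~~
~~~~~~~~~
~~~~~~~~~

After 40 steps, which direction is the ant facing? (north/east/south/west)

step 0: ~~~~~~~~~
~~~~~~~~~
~~~~~~~~~
~~~~~~~~~
~~~~>~~~~
~~~~~~~~~
~~~~~~~~~
~~~~~~~~~
step 1: ~~~~~~~~~
~~~~~~~~~
~~~~~~~~~
~~~~~~~~~
~~~~+~~~~
~~~~v~~~~
~~~~~~~~~
~~~~~~~~~
step 2: ~~~~~~~~~
~~~~~~~~~
~~~~~~~~~
~~~~~~~~~
~~~~+~~~~
~~~<+~~~~
~~~~~~~~~
~~~~~~~~~
step 3: ~~~~~~~~~
~~~~~~~~~
~~~~~~~~~
~~~~~~~~~
~~~^+~~~~
~~~++~~~~
~~~~~~~~~
~~~~~~~~~
step 4: ~~~~~~~~~
~~~~~~~~~
~~~~~~~~~
~~~~~~~~~
~~~+>~~~~
~~~++~~~~
~~~~~~~~~
~~~~~~~~~
step 5: ~~~~~~~~~
~~~~~~~~~
~~~~~~~~~
~~~~^~~~~
~~~+~~~~~
~~~++~~~~
~~~~~~~~~
~~~~~~~~~
step 6: ~~~~~~~~~
~~~~~~~~~
~~~~~~~~~
~~~~+>~~~
~~~+~~~~~
~~~++~~~~
~~~~~~~~~
~~~~~~~~~
step 7: ~~~~~~~~~
~~~~~~~~~
~~~~~~~~~
~~~~++~~~
~~~+~v~~~
~~~++~~~~
~~~~~~~~~
~~~~~~~~~
step 8: ~~~~~~~~~
~~~~~~~~~
~~~~~~~~~
~~~~++~~~
~~~+<+~~~
~~~++~~~~
~~~~~~~~~
~~~~~~~~~
step 9: ~~~~~~~~~
~~~~~~~~~
~~~~~~~~~
~~~~^+~~~
~~~+++~~~
~~~++~~~~
~~~~~~~~~
~~~~~~~~~
step 10: ~~~~~~~~~
~~~~~~~~~
~~~~~~~~~
~~~<~+~~~
~~~+++~~~
~~~++~~~~
~~~~~~~~~
~~~~~~~~~
step 11: ~~~~~~~~~
~~~~~~~~~
~~~^~~~~~
~~~+~+~~~
~~~+++~~~
~~~++~~~~
~~~~~~~~~
~~~~~~~~~
step 12: ~~~~~~~~~
~~~~~~~~~
~~~+>~~~~
~~~+~+~~~
~~~+++~~~
~~~++~~~~
~~~~~~~~~
~~~~~~~~~
step 13: ~~~~~~~~~
~~~~~~~~~
~~~++~~~~
~~~+v+~~~
~~~+++~~~
~~~++~~~~
~~~~~~~~~
~~~~~~~~~
step 14: ~~~~~~~~~
~~~~~~~~~
~~~++~~~~
~~~<++~~~
~~~+++~~~
~~~++~~~~
~~~~~~~~~
~~~~~~~~~
step 15: ~~~~~~~~~
~~~~~~~~~
~~~++~~~~
~~~~++~~~
~~~v++~~~
~~~++~~~~
~~~~~~~~~
~~~~~~~~~
step 16: ~~~~~~~~~
~~~~~~~~~
~~~++~~~~
~~~~++~~~
~~~~>+~~~
~~~++~~~~
~~~~~~~~~
~~~~~~~~~
step 17: ~~~~~~~~~
~~~~~~~~~
~~~++~~~~
~~~~^+~~~
~~~~~+~~~
~~~++~~~~
~~~~~~~~~
~~~~~~~~~
step 18: ~~~~~~~~~
~~~~~~~~~
~~~++~~~~
~~~<~+~~~
~~~~~+~~~
~~~++~~~~
~~~~~~~~~
~~~~~~~~~
step 19: ~~~~~~~~~
~~~~~~~~~
~~~^+~~~~
~~~+~+~~~
~~~~~+~~~
~~~++~~~~
~~~~~~~~~
~~~~~~~~~
step 20: ~~~~~~~~~
~~~~~~~~~
~~<~+~~~~
~~~+~+~~~
~~~~~+~~~
~~~++~~~~
~~~~~~~~~
~~~~~~~~~
step 21: ~~~~~~~~~
~~^~~~~~~
~~+~+~~~~
~~~+~+~~~
~~~~~+~~~
~~~++~~~~
~~~~~~~~~
~~~~~~~~~
step 22: ~~~~~~~~~
~~+>~~~~~
~~+~+~~~~
~~~+~+~~~
~~~~~+~~~
~~~++~~~~
~~~~~~~~~
~~~~~~~~~
step 23: ~~~~~~~~~
~~++~~~~~
~~+v+~~~~
~~~+~+~~~
~~~~~+~~~
~~~++~~~~
~~~~~~~~~
~~~~~~~~~
step 24: ~~~~~~~~~
~~++~~~~~
~~<++~~~~
~~~+~+~~~
~~~~~+~~~
~~~++~~~~
~~~~~~~~~
~~~~~~~~~
step 25: ~~~~~~~~~
~~++~~~~~
~~~++~~~~
~~v+~+~~~
~~~~~+~~~
~~~++~~~~
~~~~~~~~~
~~~~~~~~~
step 26: ~~~~~~~~~
~~++~~~~~
~~~++~~~~
~<++~+~~~
~~~~~+~~~
~~~++~~~~
~~~~~~~~~
~~~~~~~~~
step 27: ~~~~~~~~~
~~++~~~~~
~^~++~~~~
~+++~+~~~
~~~~~+~~~
~~~++~~~~
~~~~~~~~~
~~~~~~~~~
step 28: ~~~~~~~~~
~~++~~~~~
~+>++~~~~
~+++~+~~~
~~~~~+~~~
~~~++~~~~
~~~~~~~~~
~~~~~~~~~
step 29: ~~~~~~~~~
~~++~~~~~
~++++~~~~
~+v+~+~~~
~~~~~+~~~
~~~++~~~~
~~~~~~~~~
~~~~~~~~~
step 30: ~~~~~~~~~
~~++~~~~~
~++++~~~~
~+~>~+~~~
~~~~~+~~~
~~~++~~~~
~~~~~~~~~
~~~~~~~~~
step 31: ~~~~~~~~~
~~++~~~~~
~++^+~~~~
~+~~~+~~~
~~~~~+~~~
~~~++~~~~
~~~~~~~~~
~~~~~~~~~
step 32: ~~~~~~~~~
~~++~~~~~
~+<~+~~~~
~+~~~+~~~
~~~~~+~~~
~~~++~~~~
~~~~~~~~~
~~~~~~~~~
step 33: ~~~~~~~~~
~~++~~~~~
~+~~+~~~~
~+v~~+~~~
~~~~~+~~~
~~~++~~~~
~~~~~~~~~
~~~~~~~~~
step 34: ~~~~~~~~~
~~++~~~~~
~+~~+~~~~
~<+~~+~~~
~~~~~+~~~
~~~++~~~~
~~~~~~~~~
~~~~~~~~~
step 35: ~~~~~~~~~
~~++~~~~~
~+~~+~~~~
~~+~~+~~~
~v~~~+~~~
~~~++~~~~
~~~~~~~~~
~~~~~~~~~
step 36: ~~~~~~~~~
~~++~~~~~
~+~~+~~~~
~~+~~+~~~
<+~~~+~~~
~~~++~~~~
~~~~~~~~~
~~~~~~~~~
step 37: ~~~~~~~~~
~~++~~~~~
~+~~+~~~~
^~+~~+~~~
++~~~+~~~
~~~++~~~~
~~~~~~~~~
~~~~~~~~~
step 38: ~~~~~~~~~
~~++~~~~~
~+~~+~~~~
+>+~~+~~~
++~~~+~~~
~~~++~~~~
~~~~~~~~~
~~~~~~~~~
step 39: ~~~~~~~~~
~~++~~~~~
~+~~+~~~~
+++~~+~~~
+v~~~+~~~
~~~++~~~~
~~~~~~~~~
~~~~~~~~~
step 40: ~~~~~~~~~
~~++~~~~~
~+~~+~~~~
+++~~+~~~
+~>~~+~~~
~~~++~~~~
~~~~~~~~~
~~~~~~~~~

east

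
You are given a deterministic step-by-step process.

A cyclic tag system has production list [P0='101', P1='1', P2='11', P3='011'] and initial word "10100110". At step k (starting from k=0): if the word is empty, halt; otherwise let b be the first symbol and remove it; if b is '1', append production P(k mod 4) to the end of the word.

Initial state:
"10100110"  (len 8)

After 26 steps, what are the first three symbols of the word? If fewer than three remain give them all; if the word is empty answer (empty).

111

t=0: "10100110"  (len 8)
t=1: "0100110101"  (len 10)
t=2: "100110101"  (len 9)
t=3: "0011010111"  (len 10)
t=4: "011010111"  (len 9)
t=5: "11010111"  (len 8)
t=6: "10101111"  (len 8)
t=7: "010111111"  (len 9)
t=8: "10111111"  (len 8)
t=9: "0111111101"  (len 10)
t=10: "111111101"  (len 9)
t=11: "1111110111"  (len 10)
t=12: "111110111011"  (len 12)
t=13: "11110111011101"  (len 14)
t=14: "11101110111011"  (len 14)
t=15: "110111011101111"  (len 15)
t=16: "10111011101111011"  (len 17)
t=17: "0111011101111011101"  (len 19)
t=18: "111011101111011101"  (len 18)
t=19: "1101110111101110111"  (len 19)
t=20: "101110111101110111011"  (len 21)
t=21: "01110111101110111011101"  (len 23)
t=22: "1110111101110111011101"  (len 22)
t=23: "11011110111011101110111"  (len 23)
t=24: "1011110111011101110111011"  (len 25)
t=25: "011110111011101110111011101"  (len 27)
t=26: "11110111011101110111011101"  (len 26)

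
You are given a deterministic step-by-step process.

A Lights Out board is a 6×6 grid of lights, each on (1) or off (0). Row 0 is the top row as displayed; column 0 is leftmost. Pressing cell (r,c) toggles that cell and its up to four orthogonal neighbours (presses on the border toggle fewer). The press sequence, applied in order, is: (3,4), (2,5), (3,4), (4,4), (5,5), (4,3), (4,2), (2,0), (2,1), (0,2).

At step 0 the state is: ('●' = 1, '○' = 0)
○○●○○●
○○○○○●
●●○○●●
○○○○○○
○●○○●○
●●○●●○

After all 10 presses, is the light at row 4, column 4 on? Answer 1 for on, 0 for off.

1

step 0: ○○●○○●
○○○○○●
●●○○●●
○○○○○○
○●○○●○
●●○●●○
step 1: ○○●○○●
○○○○○●
●●○○○●
○○○●●●
○●○○○○
●●○●●○
step 2: ○○●○○●
○○○○○○
●●○○●○
○○○●●○
○●○○○○
●●○●●○
step 3: ○○●○○●
○○○○○○
●●○○○○
○○○○○●
○●○○●○
●●○●●○
step 4: ○○●○○●
○○○○○○
●●○○○○
○○○○●●
○●○●○●
●●○●○○
step 5: ○○●○○●
○○○○○○
●●○○○○
○○○○●●
○●○●○○
●●○●●●
step 6: ○○●○○●
○○○○○○
●●○○○○
○○○●●●
○●●○●○
●●○○●●
step 7: ○○●○○●
○○○○○○
●●○○○○
○○●●●●
○○○●●○
●●●○●●
step 8: ○○●○○●
●○○○○○
○○○○○○
●○●●●●
○○○●●○
●●●○●●
step 9: ○○●○○●
●●○○○○
●●●○○○
●●●●●●
○○○●●○
●●●○●●
step 10: ○●○●○●
●●●○○○
●●●○○○
●●●●●●
○○○●●○
●●●○●●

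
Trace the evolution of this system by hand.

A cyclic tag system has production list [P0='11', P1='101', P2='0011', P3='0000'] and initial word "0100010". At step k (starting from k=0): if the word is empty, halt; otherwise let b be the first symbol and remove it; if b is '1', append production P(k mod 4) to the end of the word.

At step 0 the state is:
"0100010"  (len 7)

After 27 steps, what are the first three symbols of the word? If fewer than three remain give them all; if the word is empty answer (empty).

[0] "0100010"  (len 7)
[1] "100010"  (len 6)
[2] "00010101"  (len 8)
[3] "0010101"  (len 7)
[4] "010101"  (len 6)
[5] "10101"  (len 5)
[6] "0101101"  (len 7)
[7] "101101"  (len 6)
[8] "011010000"  (len 9)
[9] "11010000"  (len 8)
[10] "1010000101"  (len 10)
[11] "0100001010011"  (len 13)
[12] "100001010011"  (len 12)
[13] "0000101001111"  (len 13)
[14] "000101001111"  (len 12)
[15] "00101001111"  (len 11)
[16] "0101001111"  (len 10)
[17] "101001111"  (len 9)
[18] "01001111101"  (len 11)
[19] "1001111101"  (len 10)
[20] "0011111010000"  (len 13)
[21] "011111010000"  (len 12)
[22] "11111010000"  (len 11)
[23] "11110100000011"  (len 14)
[24] "11101000000110000"  (len 17)
[25] "110100000011000011"  (len 18)
[26] "10100000011000011101"  (len 20)
[27] "01000000110000111010011"  (len 23)

010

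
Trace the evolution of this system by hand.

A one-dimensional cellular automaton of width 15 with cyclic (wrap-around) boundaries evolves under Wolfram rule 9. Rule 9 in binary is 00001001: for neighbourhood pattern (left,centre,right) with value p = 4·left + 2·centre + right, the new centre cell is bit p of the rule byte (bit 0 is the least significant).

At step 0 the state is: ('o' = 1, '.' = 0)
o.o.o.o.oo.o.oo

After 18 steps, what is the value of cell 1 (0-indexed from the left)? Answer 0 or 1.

k=0  o.o.o.o.oo.o.oo
k=1  ........o....o.
k=2  ooooooo...oo...
k=3  o.......o.o..o.
k=4  ..ooooo........
k=5  o.o.....ooooooo
k=6  ....ooo.o......
k=7  ooo.o.....ooooo
k=8  ......ooo.o....
k=9  ooooo.o.....ooo
k=10  ........ooo.o..
k=11  ooooooo.o.....o
k=12  ..........ooo.o
k=13  .oooooooo.o....
k=14  .o..........ooo
k=15  ...oooooooo.o..
k=16  oo.o..........o
k=17  .....oooooooo.o
k=18  .ooo.o.........

1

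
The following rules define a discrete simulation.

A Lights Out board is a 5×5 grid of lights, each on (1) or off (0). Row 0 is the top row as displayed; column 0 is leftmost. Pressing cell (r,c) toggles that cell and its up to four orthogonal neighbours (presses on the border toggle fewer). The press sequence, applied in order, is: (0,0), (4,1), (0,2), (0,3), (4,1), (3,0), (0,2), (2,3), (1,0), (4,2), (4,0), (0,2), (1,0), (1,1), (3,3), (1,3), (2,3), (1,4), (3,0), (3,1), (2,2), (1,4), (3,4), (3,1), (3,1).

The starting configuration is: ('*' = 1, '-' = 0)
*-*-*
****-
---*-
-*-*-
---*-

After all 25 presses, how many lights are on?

step 0: *-*-*
****-
---*-
-*-*-
---*-
step 1: -**-*
-***-
---*-
-*-*-
---*-
step 2: -**-*
-***-
---*-
---*-
****-
step 3: ---**
-*-*-
---*-
---*-
****-
step 4: --*--
-*---
---*-
---*-
****-
step 5: --*--
-*---
---*-
-*-*-
---*-
step 6: --*--
-*---
*--*-
*--*-
*--*-
step 7: -*-*-
-**--
*--*-
*--*-
*--*-
step 8: -*-*-
-***-
*-*-*
*----
*--*-
step 9: **-*-
*-**-
--*-*
*----
*--*-
step 10: **-*-
*-**-
--*-*
*-*--
***--
step 11: **-*-
*-**-
--*-*
--*--
--*--
step 12: *-*--
*--*-
--*-*
--*--
--*--
step 13: --*--
-*-*-
*-*-*
--*--
--*--
step 14: -**--
*-**-
***-*
--*--
--*--
step 15: -**--
*-**-
*****
---**
--**-
step 16: -***-
*---*
***-*
---**
--**-
step 17: -***-
*--**
**-*-
----*
--**-
step 18: -****
*----
**-**
----*
--**-
step 19: -****
*----
-*-**
**--*
*-**-
step 20: -****
*----
---**
--*-*
****-
step 21: -****
*-*--
-**-*
----*
****-
step 22: -***-
*-***
-**--
----*
****-
step 23: -***-
*-***
-**-*
---*-
*****
step 24: -***-
*-***
--*-*
****-
*-***
step 25: -***-
*-***
-**-*
---*-
*****

16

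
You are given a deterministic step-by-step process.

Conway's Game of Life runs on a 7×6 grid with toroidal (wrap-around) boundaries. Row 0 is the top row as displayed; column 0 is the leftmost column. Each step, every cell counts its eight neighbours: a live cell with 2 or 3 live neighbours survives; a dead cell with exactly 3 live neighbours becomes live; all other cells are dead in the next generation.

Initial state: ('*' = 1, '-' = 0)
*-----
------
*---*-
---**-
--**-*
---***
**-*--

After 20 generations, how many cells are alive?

k=0  *-----
------
*---*-
---**-
--**-*
---***
**-*--
k=1  **----
-----*
---***
--*---
--*--*
-*---*
****--
k=2  -----*
-----*
---***
--*--*
***---
---***
-----*
k=3  *---**
*----*
*--*-*
--*--*
***---
-*****
*----*
k=4  -*--*-
-*----
-*----
--****
------
---**-
--*---
k=5  -**---
***---
**-**-
--***-
--*--*
---*--
--*-*-
k=6  *-----
-----*
*---*-
*-----
--*---
--***-
-**---
k=7  **----
*----*
*-----
-*---*
-**---
------
-**---
k=8  --*--*
-----*
-*----
-**---
***---
------
***---
k=9  --*--*
*-----
***---
------
*-*---
------
***---
k=10  --*--*
*-*--*
**----
*-*---
------
*-*---
***---
k=11  --**-*
--*--*
--*---
*-----
------
*-*---
*-**-*
k=12  -----*
-**-*-
-*----
------
-*----
*-**-*
*----*
k=13  -*--**
***---
-**---
------
***---
--*-**
-*----
k=14  -----*
---*-*
*-*---
*-----
****-*
--**-*
-***--
k=15  *--*--
*---**
**---*
---*--
---*-*
-----*
**-*--
k=16  --**--
----*-
-*----
--*--*
------
--*--*
***-**
k=17  *-*---
--**--
------
------
------
--****
*---**
k=18  *-*-*-
-***--
------
------
---**-
*--*--
*-*---
k=19  *----*
-***--
--*---
------
---**-
-*****
*-*---
k=20  *--*-*
****--
-***--
---*--
-----*
**---*
--*---

16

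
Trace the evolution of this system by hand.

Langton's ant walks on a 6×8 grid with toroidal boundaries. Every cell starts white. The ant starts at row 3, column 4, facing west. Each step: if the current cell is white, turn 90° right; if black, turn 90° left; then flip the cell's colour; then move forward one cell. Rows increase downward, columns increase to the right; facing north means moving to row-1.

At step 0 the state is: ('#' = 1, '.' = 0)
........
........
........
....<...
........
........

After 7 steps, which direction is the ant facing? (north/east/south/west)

north

step 0: ........
........
........
....<...
........
........
step 1: ........
........
....^...
....#...
........
........
step 2: ........
........
....#>..
....#...
........
........
step 3: ........
........
....##..
....#v..
........
........
step 4: ........
........
....##..
....<#..
........
........
step 5: ........
........
....##..
.....#..
....v...
........
step 6: ........
........
....##..
.....#..
...<#...
........
step 7: ........
........
....##..
...^.#..
...##...
........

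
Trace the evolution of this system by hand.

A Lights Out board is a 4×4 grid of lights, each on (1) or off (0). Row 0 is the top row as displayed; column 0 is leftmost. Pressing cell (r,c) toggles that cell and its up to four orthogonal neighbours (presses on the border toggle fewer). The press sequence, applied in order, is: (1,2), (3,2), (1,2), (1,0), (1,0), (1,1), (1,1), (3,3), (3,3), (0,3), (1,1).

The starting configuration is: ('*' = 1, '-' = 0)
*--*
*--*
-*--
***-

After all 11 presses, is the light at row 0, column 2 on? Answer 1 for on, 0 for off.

step 0: *--*
*--*
-*--
***-
step 1: *-**
***-
-**-
***-
step 2: *-**
***-
-*--
*--*
step 3: *--*
*--*
-**-
*--*
step 4: ---*
-*-*
***-
*--*
step 5: *--*
*--*
-**-
*--*
step 6: **-*
-***
--*-
*--*
step 7: *--*
*--*
-**-
*--*
step 8: *--*
*--*
-***
*-*-
step 9: *--*
*--*
-**-
*--*
step 10: *-*-
*---
-**-
*--*
step 11: ***-
-**-
--*-
*--*

1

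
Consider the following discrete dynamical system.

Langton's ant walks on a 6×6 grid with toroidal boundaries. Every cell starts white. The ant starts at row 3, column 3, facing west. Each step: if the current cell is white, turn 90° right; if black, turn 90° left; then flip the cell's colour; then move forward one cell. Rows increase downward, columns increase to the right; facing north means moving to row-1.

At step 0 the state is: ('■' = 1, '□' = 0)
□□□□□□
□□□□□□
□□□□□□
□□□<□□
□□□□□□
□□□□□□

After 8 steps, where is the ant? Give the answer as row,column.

3,3

0) □□□□□□
□□□□□□
□□□□□□
□□□<□□
□□□□□□
□□□□□□
1) □□□□□□
□□□□□□
□□□^□□
□□□■□□
□□□□□□
□□□□□□
2) □□□□□□
□□□□□□
□□□■>□
□□□■□□
□□□□□□
□□□□□□
3) □□□□□□
□□□□□□
□□□■■□
□□□■v□
□□□□□□
□□□□□□
4) □□□□□□
□□□□□□
□□□■■□
□□□<■□
□□□□□□
□□□□□□
5) □□□□□□
□□□□□□
□□□■■□
□□□□■□
□□□v□□
□□□□□□
6) □□□□□□
□□□□□□
□□□■■□
□□□□■□
□□<■□□
□□□□□□
7) □□□□□□
□□□□□□
□□□■■□
□□^□■□
□□■■□□
□□□□□□
8) □□□□□□
□□□□□□
□□□■■□
□□■>■□
□□■■□□
□□□□□□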